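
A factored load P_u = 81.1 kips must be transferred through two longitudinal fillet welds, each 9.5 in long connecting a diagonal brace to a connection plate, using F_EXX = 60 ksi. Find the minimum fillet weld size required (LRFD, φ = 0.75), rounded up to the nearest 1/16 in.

w = 1/4 in

Total weld length L = 19 in.
Required throat t_e = P_u / (φ × 0.6 F_EXX × L) = 81.1 / (0.75 × 0.6 × 60 × 19) = 0.1581 in.
Required leg w = t_e / 0.707 = 0.2236 in → use 1/4 in.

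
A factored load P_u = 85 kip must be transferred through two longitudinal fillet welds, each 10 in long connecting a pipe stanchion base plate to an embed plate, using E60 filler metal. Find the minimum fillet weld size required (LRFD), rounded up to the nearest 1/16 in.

w = 1/4 in

E60XX → F_EXX = 60 ksi.
Total weld length L = 20 in.
Required throat t_e = P_u / (φ × 0.6 F_EXX × L) = 85 / (0.75 × 0.6 × 60 × 20) = 0.1574 in.
Required leg w = t_e / 0.707 = 0.2226 in → use 1/4 in.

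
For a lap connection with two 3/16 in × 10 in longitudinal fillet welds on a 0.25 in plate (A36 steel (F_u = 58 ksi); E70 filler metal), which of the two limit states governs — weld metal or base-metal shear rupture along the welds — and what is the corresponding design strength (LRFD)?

φR_n ≈ 83.5 kips (weld metal governs)

E70XX → F_EXX = 70 ksi.
t_e = 0.707 × 0.1875 = 0.1326 in; L = 20 in.
Weld metal: φR_n = 0.75 × 0.6 × 70 × 0.1326 × 20 = 83.51 kips.
Base metal (shear rupture): φR_n = 0.75 × 0.6 × 58 × 0.25 × 20 = 130.5 kips.
Governing: weld metal.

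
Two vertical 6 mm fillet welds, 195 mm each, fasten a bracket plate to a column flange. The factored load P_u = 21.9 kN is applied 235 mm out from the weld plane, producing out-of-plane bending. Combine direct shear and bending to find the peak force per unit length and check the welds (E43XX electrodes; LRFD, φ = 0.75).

f_max ≈ 410 N/mm; adequate

E43XX → F_EXX = 430 MPa.
L_w = 2 × 195 = 390 mm; section modulus (unit throat) S = 2 × L²/6 = 12680 mm².
Direct shear f_v = P/L_w = 21.9×10³/390 = 56.15 N/mm.
Moment M = P × e = 21.9×10³ × 235 = 5146500 N·mm; bending f_b = M/S = 406 N/mm.
f_max = √(f_v² + f_b²) = √(56.15² + 406²) = 409.9 N/mm.
φr_n = 0.75 × 0.6 × 430 × (0.707 × 6) = 820.8 N/mm → adequate.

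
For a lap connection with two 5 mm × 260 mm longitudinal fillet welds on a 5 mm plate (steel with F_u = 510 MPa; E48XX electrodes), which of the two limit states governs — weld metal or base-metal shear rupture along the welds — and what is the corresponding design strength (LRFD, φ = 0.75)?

E48XX → F_EXX = 480 MPa.
t_e = 0.707 × 5 = 3.535 mm; L = 520 mm.
Weld metal: φR_n = 0.75 × 0.6 × 480 × 3.535 × 520 × 10⁻³ = 397.1 kN.
Base metal (shear rupture): φR_n = 0.75 × 0.6 × 510 × 5 × 520 × 10⁻³ = 596.7 kN.
Governing: weld metal.

φR_n ≈ 397 kN (weld metal governs)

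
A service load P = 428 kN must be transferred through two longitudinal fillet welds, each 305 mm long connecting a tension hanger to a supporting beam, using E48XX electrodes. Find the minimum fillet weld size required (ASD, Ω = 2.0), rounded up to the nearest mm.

E48XX → F_EXX = 480 MPa.
Total weld length L = 610 mm.
Required throat t_e = P × Ω / (0.6 F_EXX × L) = 428 × 2.0 / (0.6 × 480 × 610 × 10⁻³) = 4.872 mm.
Required leg w = t_e / 0.707 = 6.892 mm → use 7 mm.

w = 7 mm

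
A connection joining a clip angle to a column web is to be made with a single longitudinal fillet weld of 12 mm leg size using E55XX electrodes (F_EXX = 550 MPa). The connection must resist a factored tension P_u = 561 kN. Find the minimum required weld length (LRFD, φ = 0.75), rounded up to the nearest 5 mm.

L = 270 mm

Throat t_e = 0.707 × 12 = 8.484 mm.
φr_n = 0.75 × 0.6 × 550 × 8.484 × 10⁻³ = 2.1 kN/mm.
L_req = P_u / φr_n = 561 / 2.1 = 267.2 mm total.
Round up → use L = 270 mm.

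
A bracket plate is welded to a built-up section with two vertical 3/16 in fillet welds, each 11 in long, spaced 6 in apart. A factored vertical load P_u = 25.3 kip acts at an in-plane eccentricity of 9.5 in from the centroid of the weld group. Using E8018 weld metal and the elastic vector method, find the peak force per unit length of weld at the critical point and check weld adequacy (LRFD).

f_max ≈ 4.26 kip/in; adequate

E80XX → F_EXX = 80 ksi.
Total weld length L_w = 22 in. Treat welds as unit-width lines.
Polar moment about centroid: J = 2[d³/12 + d(b/2)²] = 2[11³/12 + 11×3²] = 419.8 in³.
Direct shear f_v = P/L_w = 25.3 / 22 = 1.15 kip/in (vertical).
Torsion M = P·e = 25.3 × 9.5 = 240.35 kip·in.
Critical point at (x, y) = (3, 5.5) from centroid. f_tx = M·y/J = 3.149 kip/in; f_ty = M·x/J = 1.717 kip/in.
Resultant f_max = √[f_tx² + (f_v + f_ty)²] = √[3.149² + (1.15 + 1.717)²] = 4.259 kip/in.
Capacity per unit length: φr_n = 0.75 × 0.6 × 80 × (0.707 × 0.1875) = 4.772 kip/in.
4.259 ≤ 4.772 → adequate.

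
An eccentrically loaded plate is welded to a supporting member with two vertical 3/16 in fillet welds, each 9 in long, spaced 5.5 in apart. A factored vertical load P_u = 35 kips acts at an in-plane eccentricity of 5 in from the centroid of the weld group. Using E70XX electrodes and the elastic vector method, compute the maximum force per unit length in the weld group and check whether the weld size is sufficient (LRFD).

E70XX → F_EXX = 70 ksi.
Total weld length L_w = 18 in. Treat welds as unit-width lines.
Polar moment about centroid: J = 2[d³/12 + d(b/2)²] = 2[9³/12 + 9×2.75²] = 257.6 in³.
Direct shear f_v = P/L_w = 35 / 18 = 1.944 kip/in (vertical).
Torsion M = P·e = 35 × 5 = 175 kip·in.
Critical point at (x, y) = (2.75, 4.5) from centroid. f_tx = M·y/J = 3.057 kip/in; f_ty = M·x/J = 1.868 kip/in.
Resultant f_max = √[f_tx² + (f_v + f_ty)²] = √[3.057² + (1.944 + 1.868)²] = 4.887 kip/in.
Capacity per unit length: φr_n = 0.75 × 0.6 × 70 × (0.707 × 0.1875) = 4.176 kip/in.
4.887 > 4.176 → NOT adequate.

f_max ≈ 4.89 kip/in; NOT adequate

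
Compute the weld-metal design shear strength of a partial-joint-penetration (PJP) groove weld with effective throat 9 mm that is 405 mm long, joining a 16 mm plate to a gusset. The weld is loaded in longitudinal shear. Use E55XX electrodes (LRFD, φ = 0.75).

φR_n ≈ 902 kN

E55XX → F_EXX = 550 MPa.
Effective throat (given) t_e = 9 mm.
A_we = 9 × 405 = 3645 mm².
F_nw = 0.6 F_EXX = 330 MPa.
φR_n = 0.75 × 330 × 3645 × 10⁻³ = 902.1 kN.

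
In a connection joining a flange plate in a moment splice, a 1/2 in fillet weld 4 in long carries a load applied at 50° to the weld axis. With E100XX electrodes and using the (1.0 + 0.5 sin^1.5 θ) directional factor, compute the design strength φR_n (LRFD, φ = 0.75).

E100XX → F_EXX = 100 ksi.
t_e = 0.707 × 0.5 = 0.3535 in; A_we = 0.3535 × 4 = 1.414 in².
Directional factor: 1.0 + 0.5 sin^1.5(50°) = 1.335.
F_nw = 0.6 × 100 × 1.335 = 80.11 ksi.
φR_n = 0.75 × 80.11 × 1.414 = 84.96 kip.

φR_n ≈ 85 kip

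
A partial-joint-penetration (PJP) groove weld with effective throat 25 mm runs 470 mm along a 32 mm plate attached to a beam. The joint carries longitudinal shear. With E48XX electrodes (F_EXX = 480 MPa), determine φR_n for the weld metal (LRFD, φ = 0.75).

φR_n ≈ 2540 kN

Effective throat (given) t_e = 25 mm.
A_we = 25 × 470 = 11750 mm².
F_nw = 0.6 F_EXX = 288 MPa.
φR_n = 0.75 × 288 × 11750 × 10⁻³ = 2538 kN.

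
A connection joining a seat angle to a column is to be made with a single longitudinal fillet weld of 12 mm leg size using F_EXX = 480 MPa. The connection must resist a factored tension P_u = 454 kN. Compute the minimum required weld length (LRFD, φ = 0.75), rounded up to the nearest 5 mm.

L = 250 mm

Throat t_e = 0.707 × 12 = 8.484 mm.
φr_n = 0.75 × 0.6 × 480 × 8.484 × 10⁻³ = 1.833 kN/mm.
L_req = P_u / φr_n = 454 / 1.833 = 247.7 mm total.
Round up → use L = 250 mm.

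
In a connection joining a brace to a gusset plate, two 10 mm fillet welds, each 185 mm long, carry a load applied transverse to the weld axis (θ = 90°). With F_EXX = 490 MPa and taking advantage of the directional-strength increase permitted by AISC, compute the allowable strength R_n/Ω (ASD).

t_e = 0.707 × 10 = 7.07 mm; A_we = 7.07 × 370 = 2616 mm².
Directional factor: 1.0 + 0.5 sin^1.5(90°) = 1.5.
F_nw = 0.6 × 490 × 1.5 = 441 MPa.
R_n/Ω = (441 × 2616) / 2.0 × 10⁻³ = 576.8 kN.

R_n/Ω ≈ 577 kN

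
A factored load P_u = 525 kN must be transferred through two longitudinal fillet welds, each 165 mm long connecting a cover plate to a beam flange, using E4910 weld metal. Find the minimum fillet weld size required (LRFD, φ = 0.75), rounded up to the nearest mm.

E49XX → F_EXX = 490 MPa.
Total weld length L = 330 mm.
Required throat t_e = P_u / (φ × 0.6 F_EXX × L) = 525 / (0.75 × 0.6 × 490 × 330 × 10⁻³) = 7.215 mm.
Required leg w = t_e / 0.707 = 10.21 mm → use 11 mm.

w = 11 mm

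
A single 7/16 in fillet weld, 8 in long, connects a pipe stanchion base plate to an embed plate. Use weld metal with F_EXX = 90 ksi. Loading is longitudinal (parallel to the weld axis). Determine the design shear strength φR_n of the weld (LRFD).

Effective throat t_e = 0.707 × 0.4375 = 0.3093 in.
Total length L = 8 in; A_we = 0.3093 × 8 = 2.474 in².
F_nw = 0.6 F_EXX = 0.6 × 90 = 54 ksi.
φR_n = 0.75 × 54 × 2.474 = 100.2 kips.

φR_n ≈ 100 kips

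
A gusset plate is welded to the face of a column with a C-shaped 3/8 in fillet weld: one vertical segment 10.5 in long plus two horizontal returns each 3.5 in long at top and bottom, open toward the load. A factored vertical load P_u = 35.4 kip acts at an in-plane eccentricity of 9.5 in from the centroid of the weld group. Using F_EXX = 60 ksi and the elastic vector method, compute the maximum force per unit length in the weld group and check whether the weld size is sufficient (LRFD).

f_max ≈ 7.63 kip/in; NOT adequate

Total weld length L_w = 17.5 in. Treat welds as unit-width lines.
Centroid: x̄ = 2×3.5×1.75 / 17.5 = 0.7 in from the vertical weld.
Polar moment about centroid: J = I_x + I_y = [10.5³/12 + 2×3.5×5.25²] + [10.5×0.7² + 2(3.5³/12 + 3.5×1.05²)] = 309.4 in³.
Direct shear f_v = P/L_w = 35.4 / 17.5 = 2.023 kip/in (vertical).
Torsion M = P·e = 35.4 × 9.5 = 336.3 kip·in.
Critical point at (x, y) = (2.8, 5.25) from centroid. f_tx = M·y/J = 5.706 kip/in; f_ty = M·x/J = 3.043 kip/in.
Resultant f_max = √[f_tx² + (f_v + f_ty)²] = √[5.706² + (2.023 + 3.043)²] = 7.631 kip/in.
Capacity per unit length: φr_n = 0.75 × 0.6 × 60 × (0.707 × 0.375) = 7.158 kip/in.
7.631 > 7.158 → NOT adequate.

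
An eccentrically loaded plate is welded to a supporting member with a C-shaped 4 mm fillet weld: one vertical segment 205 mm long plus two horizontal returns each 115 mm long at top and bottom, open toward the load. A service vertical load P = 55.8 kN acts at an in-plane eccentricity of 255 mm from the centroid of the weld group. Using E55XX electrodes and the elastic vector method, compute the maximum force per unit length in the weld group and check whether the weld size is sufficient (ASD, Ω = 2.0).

E55XX → F_EXX = 550 MPa.
Total weld length L_w = 435 mm. Treat welds as unit-width lines.
Centroid: x̄ = 2×115×57.5 / 435 = 30.4 mm from the vertical weld.
Polar moment about centroid: J = I_x + I_y = [205³/12 + 2×115×102.5²] + [205×30.4² + 2(115³/12 + 115×27.1²)] = 3746000 mm³.
Direct shear f_v = P/L_w = 55.8×10³ / 435 = 128.3 N/mm (vertical).
Torsion M = P·e = 55.8×10³ × 255 = 14229000 N·mm.
Critical point at (x, y) = (84.6, 102.5) from centroid. f_tx = M·y/J = 389.3 N/mm; f_ty = M·x/J = 321.3 N/mm.
Resultant f_max = √[f_tx² + (f_v + f_ty)²] = √[389.3² + (128.3 + 321.3)²] = 594.7 N/mm.
Capacity per unit length: r_n/Ω = (1/2.0) × 0.6 × 550 × (0.707 × 4) = 466.6 N/mm.
594.7 > 466.6 → NOT adequate.

f_max ≈ 595 N/mm; NOT adequate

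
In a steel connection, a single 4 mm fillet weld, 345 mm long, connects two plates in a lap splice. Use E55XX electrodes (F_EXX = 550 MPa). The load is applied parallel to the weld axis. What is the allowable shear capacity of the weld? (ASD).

Effective throat t_e = 0.707 × 4 = 2.828 mm.
Total length L = 345 mm; A_we = 2.828 × 345 = 975.7 mm².
F_nw = 0.6 F_EXX = 0.6 × 550 = 330 MPa.
R_n = 330 × 975.7 × 10⁻³ = 322 kN; R_n/Ω = 322/2.0 = 161 kN.

R_n/Ω ≈ 161 kN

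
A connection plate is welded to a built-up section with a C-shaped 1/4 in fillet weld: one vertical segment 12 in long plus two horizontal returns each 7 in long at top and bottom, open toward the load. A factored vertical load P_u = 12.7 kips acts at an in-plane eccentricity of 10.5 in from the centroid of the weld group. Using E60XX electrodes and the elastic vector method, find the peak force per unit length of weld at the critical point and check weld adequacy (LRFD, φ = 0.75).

f_max ≈ 1.7 kip/in; adequate

E60XX → F_EXX = 60 ksi.
Total weld length L_w = 26 in. Treat welds as unit-width lines.
Centroid: x̄ = 2×7×3.5 / 26 = 1.885 in from the vertical weld.
Polar moment about centroid: J = I_x + I_y = [12³/12 + 2×7×6²] + [12×1.885² + 2(7³/12 + 7×1.615²)] = 784.3 in³.
Direct shear f_v = P/L_w = 12.7 / 26 = 0.4885 kip/in (vertical).
Torsion M = P·e = 12.7 × 10.5 = 133.35 kip·in.
Critical point at (x, y) = (5.115, 6) from centroid. f_tx = M·y/J = 1.02 kip/in; f_ty = M·x/J = 0.8697 kip/in.
Resultant f_max = √[f_tx² + (f_v + f_ty)²] = √[1.02² + (0.4885 + 0.8697)²] = 1.699 kip/in.
Capacity per unit length: φr_n = 0.75 × 0.6 × 60 × (0.707 × 0.25) = 4.772 kip/in.
1.699 ≤ 4.772 → adequate.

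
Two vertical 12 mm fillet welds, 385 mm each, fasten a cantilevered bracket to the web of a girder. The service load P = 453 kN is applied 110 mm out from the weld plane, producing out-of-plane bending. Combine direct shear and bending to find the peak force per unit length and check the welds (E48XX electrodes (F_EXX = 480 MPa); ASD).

L_w = 2 × 385 = 770 mm; section modulus (unit throat) S = 2 × L²/6 = 49410 mm².
Direct shear f_v = P/L_w = 453×10³/770 = 588.3 N/mm.
Moment M = P × e = 453×10³ × 110 = 49830000 N·mm; bending f_b = M/S = 1009 N/mm.
f_max = √(f_v² + f_b²) = √(588.3² + 1009²) = 1168 N/mm.
r_n/Ω = (1/2.0) × 0.6 × 480 × (0.707 × 12) = 1222 N/mm → adequate.

f_max ≈ 1170 N/mm; adequate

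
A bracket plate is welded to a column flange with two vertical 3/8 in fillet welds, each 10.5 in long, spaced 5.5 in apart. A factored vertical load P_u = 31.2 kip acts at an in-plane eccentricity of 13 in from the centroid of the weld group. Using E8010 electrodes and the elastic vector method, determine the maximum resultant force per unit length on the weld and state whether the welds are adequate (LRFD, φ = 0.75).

f_max ≈ 7.64 kip/in; adequate

E80XX → F_EXX = 80 ksi.
Total weld length L_w = 21 in. Treat welds as unit-width lines.
Polar moment about centroid: J = 2[d³/12 + d(b/2)²] = 2[10.5³/12 + 10.5×2.75²] = 351.8 in³.
Direct shear f_v = P/L_w = 31.2 / 21 = 1.486 kip/in (vertical).
Torsion M = P·e = 31.2 × 13 = 405.6 kip·in.
Critical point at (x, y) = (2.75, 5.25) from centroid. f_tx = M·y/J = 6.054 kip/in; f_ty = M·x/J = 3.171 kip/in.
Resultant f_max = √[f_tx² + (f_v + f_ty)²] = √[6.054² + (1.486 + 3.171)²] = 7.638 kip/in.
Capacity per unit length: φr_n = 0.75 × 0.6 × 80 × (0.707 × 0.375) = 9.544 kip/in.
7.638 ≤ 9.544 → adequate.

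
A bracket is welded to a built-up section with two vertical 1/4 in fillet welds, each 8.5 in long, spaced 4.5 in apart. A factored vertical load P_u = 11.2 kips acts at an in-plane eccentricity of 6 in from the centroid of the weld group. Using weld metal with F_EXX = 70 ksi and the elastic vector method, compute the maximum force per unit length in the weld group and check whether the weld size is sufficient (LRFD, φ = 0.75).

Total weld length L_w = 17 in. Treat welds as unit-width lines.
Polar moment about centroid: J = 2[d³/12 + d(b/2)²] = 2[8.5³/12 + 8.5×2.25²] = 188.4 in³.
Direct shear f_v = P/L_w = 11.2 / 17 = 0.6588 kip/in (vertical).
Torsion M = P·e = 11.2 × 6 = 67.2 kip·in.
Critical point at (x, y) = (2.25, 4.25) from centroid. f_tx = M·y/J = 1.516 kip/in; f_ty = M·x/J = 0.8025 kip/in.
Resultant f_max = √[f_tx² + (f_v + f_ty)²] = √[1.516² + (0.6588 + 0.8025)²] = 2.105 kip/in.
Capacity per unit length: φr_n = 0.75 × 0.6 × 70 × (0.707 × 0.25) = 5.568 kip/in.
2.105 ≤ 5.568 → adequate.

f_max ≈ 2.11 kip/in; adequate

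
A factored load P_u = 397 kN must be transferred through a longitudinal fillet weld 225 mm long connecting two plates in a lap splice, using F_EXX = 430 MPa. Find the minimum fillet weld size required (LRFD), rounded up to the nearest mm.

w = 13 mm

Total weld length L = 225 mm.
Required throat t_e = P_u / (φ × 0.6 F_EXX × L) = 397 / (0.75 × 0.6 × 430 × 225 × 10⁻³) = 9.119 mm.
Required leg w = t_e / 0.707 = 12.9 mm → use 13 mm.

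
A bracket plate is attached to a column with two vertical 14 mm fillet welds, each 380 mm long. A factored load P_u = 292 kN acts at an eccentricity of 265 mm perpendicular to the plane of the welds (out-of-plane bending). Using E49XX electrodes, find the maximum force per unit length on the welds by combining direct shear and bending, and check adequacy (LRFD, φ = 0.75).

f_max ≈ 1650 N/mm; adequate

E49XX → F_EXX = 490 MPa.
L_w = 2 × 380 = 760 mm; section modulus (unit throat) S = 2 × L²/6 = 48130 mm².
Direct shear f_v = P/L_w = 292×10³/760 = 384.2 N/mm.
Moment M = P × e = 292×10³ × 265 = 77380000 N·mm; bending f_b = M/S = 1608 N/mm.
f_max = √(f_v² + f_b²) = √(384.2² + 1608²) = 1653 N/mm.
φr_n = 0.75 × 0.6 × 490 × (0.707 × 14) = 2183 N/mm → adequate.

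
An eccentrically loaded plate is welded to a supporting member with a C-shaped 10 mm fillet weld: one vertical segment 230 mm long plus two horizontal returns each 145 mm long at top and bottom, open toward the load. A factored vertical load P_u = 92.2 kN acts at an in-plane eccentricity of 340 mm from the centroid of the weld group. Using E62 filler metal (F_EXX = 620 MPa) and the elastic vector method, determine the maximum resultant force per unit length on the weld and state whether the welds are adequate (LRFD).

f_max ≈ 936 N/mm; adequate

Total weld length L_w = 520 mm. Treat welds as unit-width lines.
Centroid: x̄ = 2×145×72.5 / 520 = 40.43 mm from the vertical weld.
Polar moment about centroid: J = I_x + I_y = [230³/12 + 2×145×115²] + [230×40.43² + 2(145³/12 + 145×32.07²)] = 6031000 mm³.
Direct shear f_v = P/L_w = 92.2×10³ / 520 = 177.3 N/mm (vertical).
Torsion M = P·e = 92.2×10³ × 340 = 31348000 N·mm.
Critical point at (x, y) = (104.6, 115) from centroid. f_tx = M·y/J = 597.7 N/mm; f_ty = M·x/J = 543.5 N/mm.
Resultant f_max = √[f_tx² + (f_v + f_ty)²] = √[597.7² + (177.3 + 543.5)²] = 936.4 N/mm.
Capacity per unit length: φr_n = 0.75 × 0.6 × 620 × (0.707 × 10) = 1973 N/mm.
936.4 ≤ 1973 → adequate.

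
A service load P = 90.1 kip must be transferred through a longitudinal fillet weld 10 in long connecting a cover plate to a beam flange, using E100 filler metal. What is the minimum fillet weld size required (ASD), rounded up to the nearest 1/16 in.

E100XX → F_EXX = 100 ksi.
Total weld length L = 10 in.
Required throat t_e = P × Ω / (0.6 F_EXX × L) = 90.1 × 2.0 / (0.6 × 100 × 10) = 0.3003 in.
Required leg w = t_e / 0.707 = 0.4248 in → use 7/16 in.

w = 7/16 in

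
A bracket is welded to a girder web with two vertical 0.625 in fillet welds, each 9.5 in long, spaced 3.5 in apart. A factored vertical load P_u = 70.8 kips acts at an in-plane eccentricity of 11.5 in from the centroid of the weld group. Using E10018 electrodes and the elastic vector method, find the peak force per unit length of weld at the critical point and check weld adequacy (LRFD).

f_max ≈ 22.1 kip/in; NOT adequate

E100XX → F_EXX = 100 ksi.
Total weld length L_w = 19 in. Treat welds as unit-width lines.
Polar moment about centroid: J = 2[d³/12 + d(b/2)²] = 2[9.5³/12 + 9.5×1.75²] = 201.1 in³.
Direct shear f_v = P/L_w = 70.8 / 19 = 3.726 kip/in (vertical).
Torsion M = P·e = 70.8 × 11.5 = 814.2 kip·in.
Critical point at (x, y) = (1.75, 4.75) from centroid. f_tx = M·y/J = 19.23 kip/in; f_ty = M·x/J = 7.086 kip/in.
Resultant f_max = √[f_tx² + (f_v + f_ty)²] = √[19.23² + (3.726 + 7.086)²] = 22.06 kip/in.
Capacity per unit length: φr_n = 0.75 × 0.6 × 100 × (0.707 × 0.625) = 19.88 kip/in.
22.06 > 19.88 → NOT adequate.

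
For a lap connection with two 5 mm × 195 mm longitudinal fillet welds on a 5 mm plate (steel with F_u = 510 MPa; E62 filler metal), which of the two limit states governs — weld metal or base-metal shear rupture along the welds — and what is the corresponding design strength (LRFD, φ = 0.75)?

E62XX → F_EXX = 620 MPa.
t_e = 0.707 × 5 = 3.535 mm; L = 390 mm.
Weld metal: φR_n = 0.75 × 0.6 × 620 × 3.535 × 390 × 10⁻³ = 384.6 kN.
Base metal (shear rupture): φR_n = 0.75 × 0.6 × 510 × 5 × 390 × 10⁻³ = 447.5 kN.
Governing: weld metal.

φR_n ≈ 385 kN (weld metal governs)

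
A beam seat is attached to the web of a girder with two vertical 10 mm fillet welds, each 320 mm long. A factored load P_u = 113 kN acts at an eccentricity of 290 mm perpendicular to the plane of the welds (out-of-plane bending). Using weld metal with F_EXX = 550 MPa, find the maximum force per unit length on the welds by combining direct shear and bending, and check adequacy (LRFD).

f_max ≈ 976 N/mm; adequate

L_w = 2 × 320 = 640 mm; section modulus (unit throat) S = 2 × L²/6 = 34130 mm².
Direct shear f_v = P/L_w = 113×10³/640 = 176.6 N/mm.
Moment M = P × e = 113×10³ × 290 = 32770000 N·mm; bending f_b = M/S = 960.1 N/mm.
f_max = √(f_v² + f_b²) = √(176.6² + 960.1²) = 976.2 N/mm.
φr_n = 0.75 × 0.6 × 550 × (0.707 × 10) = 1750 N/mm → adequate.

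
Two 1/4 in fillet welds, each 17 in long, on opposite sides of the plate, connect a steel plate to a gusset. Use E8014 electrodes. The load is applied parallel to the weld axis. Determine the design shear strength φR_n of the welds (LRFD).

φR_n ≈ 216 kip

E80XX → F_EXX = 80 ksi.
Effective throat t_e = 0.707 × 0.25 = 0.1767 in.
Total length L = 34 in; A_we = 0.1767 × 34 = 6.01 in².
F_nw = 0.6 F_EXX = 0.6 × 80 = 48 ksi.
φR_n = 0.75 × 48 × 6.01 = 216.3 kip.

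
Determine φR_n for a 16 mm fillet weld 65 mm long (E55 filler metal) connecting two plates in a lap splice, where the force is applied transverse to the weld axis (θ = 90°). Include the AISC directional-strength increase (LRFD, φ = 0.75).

E55XX → F_EXX = 550 MPa.
t_e = 0.707 × 16 = 11.31 mm; A_we = 11.31 × 65 = 735.3 mm².
Directional factor: 1.0 + 0.5 sin^1.5(90°) = 1.5.
F_nw = 0.6 × 550 × 1.5 = 495 MPa.
φR_n = 0.75 × 495 × 735.3 × 10⁻³ = 273 kN.

φR_n ≈ 273 kN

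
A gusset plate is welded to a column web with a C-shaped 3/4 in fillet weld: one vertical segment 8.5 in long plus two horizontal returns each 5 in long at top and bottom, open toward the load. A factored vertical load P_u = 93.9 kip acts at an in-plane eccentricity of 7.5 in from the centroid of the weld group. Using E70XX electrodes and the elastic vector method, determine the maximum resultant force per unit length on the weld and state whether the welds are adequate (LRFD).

f_max ≈ 17.7 kip/in; NOT adequate

E70XX → F_EXX = 70 ksi.
Total weld length L_w = 18.5 in. Treat welds as unit-width lines.
Centroid: x̄ = 2×5×2.5 / 18.5 = 1.351 in from the vertical weld.
Polar moment about centroid: J = I_x + I_y = [8.5³/12 + 2×5×4.25²] + [8.5×1.351² + 2(5³/12 + 5×1.149²)] = 281.4 in³.
Direct shear f_v = P/L_w = 93.9 / 18.5 = 5.076 kip/in (vertical).
Torsion M = P·e = 93.9 × 7.5 = 704.25 kip·in.
Critical point at (x, y) = (3.649, 4.25) from centroid. f_tx = M·y/J = 10.64 kip/in; f_ty = M·x/J = 9.133 kip/in.
Resultant f_max = √[f_tx² + (f_v + f_ty)²] = √[10.64² + (5.076 + 9.133)²] = 17.75 kip/in.
Capacity per unit length: φr_n = 0.75 × 0.6 × 70 × (0.707 × 0.75) = 16.7 kip/in.
17.75 > 16.7 → NOT adequate.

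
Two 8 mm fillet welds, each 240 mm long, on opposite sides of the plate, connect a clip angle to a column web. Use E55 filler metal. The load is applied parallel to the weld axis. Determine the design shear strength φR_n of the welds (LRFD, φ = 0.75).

E55XX → F_EXX = 550 MPa.
Effective throat t_e = 0.707 × 8 = 5.656 mm.
Total length L = 480 mm; A_we = 5.656 × 480 = 2715 mm².
F_nw = 0.6 F_EXX = 0.6 × 550 = 330 MPa.
φR_n = 0.75 × 330 × 2715 × 10⁻³ = 671.9 kN.

φR_n ≈ 672 kN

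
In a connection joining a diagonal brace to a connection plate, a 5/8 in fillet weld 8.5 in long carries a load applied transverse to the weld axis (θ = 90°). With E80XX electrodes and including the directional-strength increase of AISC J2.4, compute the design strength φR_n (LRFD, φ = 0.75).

φR_n ≈ 203 kips

E80XX → F_EXX = 80 ksi.
t_e = 0.707 × 0.625 = 0.4419 in; A_we = 0.4419 × 8.5 = 3.756 in².
Directional factor: 1.0 + 0.5 sin^1.5(90°) = 1.5.
F_nw = 0.6 × 80 × 1.5 = 72 ksi.
φR_n = 0.75 × 72 × 3.756 = 202.8 kips.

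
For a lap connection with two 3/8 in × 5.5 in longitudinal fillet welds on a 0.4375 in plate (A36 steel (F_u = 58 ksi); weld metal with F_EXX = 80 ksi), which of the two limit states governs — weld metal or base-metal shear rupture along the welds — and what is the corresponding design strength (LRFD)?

φR_n ≈ 105 kips (weld metal governs)

t_e = 0.707 × 0.375 = 0.2651 in; L = 11 in.
Weld metal: φR_n = 0.75 × 0.6 × 80 × 0.2651 × 11 = 105 kips.
Base metal (shear rupture): φR_n = 0.75 × 0.6 × 58 × 0.4375 × 11 = 125.6 kips.
Governing: weld metal.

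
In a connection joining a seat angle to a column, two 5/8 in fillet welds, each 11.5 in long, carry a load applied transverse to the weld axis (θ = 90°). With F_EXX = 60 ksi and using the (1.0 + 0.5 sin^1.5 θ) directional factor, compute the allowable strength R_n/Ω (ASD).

t_e = 0.707 × 0.625 = 0.4419 in; A_we = 0.4419 × 23 = 10.16 in².
Directional factor: 1.0 + 0.5 sin^1.5(90°) = 1.5.
F_nw = 0.6 × 60 × 1.5 = 54 ksi.
R_n/Ω = (54 × 10.16) / 2.0 = 274.4 kips.

R_n/Ω ≈ 274 kips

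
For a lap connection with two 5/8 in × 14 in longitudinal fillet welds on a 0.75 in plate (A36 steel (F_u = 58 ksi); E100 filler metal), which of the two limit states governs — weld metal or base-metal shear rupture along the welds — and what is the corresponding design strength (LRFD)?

E100XX → F_EXX = 100 ksi.
t_e = 0.707 × 0.625 = 0.4419 in; L = 28 in.
Weld metal: φR_n = 0.75 × 0.6 × 100 × 0.4419 × 28 = 556.8 kips.
Base metal (shear rupture): φR_n = 0.75 × 0.6 × 58 × 0.75 × 28 = 548.1 kips.
Governing: base-metal shear rupture.

φR_n ≈ 548 kips (base-metal shear rupture governs)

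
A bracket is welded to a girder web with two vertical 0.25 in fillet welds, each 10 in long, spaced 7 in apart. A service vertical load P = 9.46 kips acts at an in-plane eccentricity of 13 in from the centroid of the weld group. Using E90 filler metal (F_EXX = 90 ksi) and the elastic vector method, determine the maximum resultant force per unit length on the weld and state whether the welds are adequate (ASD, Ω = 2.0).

Total weld length L_w = 20 in. Treat welds as unit-width lines.
Polar moment about centroid: J = 2[d³/12 + d(b/2)²] = 2[10³/12 + 10×3.5²] = 411.7 in³.
Direct shear f_v = P/L_w = 9.46 / 20 = 0.473 kip/in (vertical).
Torsion M = P·e = 9.46 × 13 = 122.98 kip·in.
Critical point at (x, y) = (3.5, 5) from centroid. f_tx = M·y/J = 1.494 kip/in; f_ty = M·x/J = 1.046 kip/in.
Resultant f_max = √[f_tx² + (f_v + f_ty)²] = √[1.494² + (0.473 + 1.046)²] = 2.13 kip/in.
Capacity per unit length: r_n/Ω = (1/2.0) × 0.6 × 90 × (0.707 × 0.25) = 4.772 kip/in.
2.13 ≤ 4.772 → adequate.

f_max ≈ 2.13 kip/in; adequate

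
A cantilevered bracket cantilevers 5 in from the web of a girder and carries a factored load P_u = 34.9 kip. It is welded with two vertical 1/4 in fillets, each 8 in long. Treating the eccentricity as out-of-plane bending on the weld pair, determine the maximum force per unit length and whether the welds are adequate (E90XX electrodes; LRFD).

E90XX → F_EXX = 90 ksi.
L_w = 2 × 8 = 16 in; section modulus (unit throat) S = 2 × L²/6 = 21.33 in².
Direct shear f_v = P/L_w = 34.9/16 = 2.181 kip/in.
Moment M = P × e = 34.9 × 5 = 174.5 kip·in; bending f_b = M/S = 8.18 kip/in.
f_max = √(f_v² + f_b²) = √(2.181² + 8.18²) = 8.466 kip/in.
φr_n = 0.75 × 0.6 × 90 × (0.707 × 0.25) = 7.158 kip/in → NOT adequate.

f_max ≈ 8.47 kip/in; NOT adequate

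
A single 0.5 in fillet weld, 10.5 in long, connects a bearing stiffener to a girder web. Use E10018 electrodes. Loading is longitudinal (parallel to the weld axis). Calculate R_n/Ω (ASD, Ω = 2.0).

E100XX → F_EXX = 100 ksi.
Effective throat t_e = 0.707 × 0.5 = 0.3535 in.
Total length L = 10.5 in; A_we = 0.3535 × 10.5 = 3.712 in².
F_nw = 0.6 F_EXX = 0.6 × 100 = 60 ksi.
R_n = 60 × 3.712 = 222.7 kips; R_n/Ω = 222.7/2.0 = 111.4 kips.

R_n/Ω ≈ 111 kips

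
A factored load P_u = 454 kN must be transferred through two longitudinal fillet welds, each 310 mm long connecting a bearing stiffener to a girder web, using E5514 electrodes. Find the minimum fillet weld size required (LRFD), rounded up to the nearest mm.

w = 5 mm

E55XX → F_EXX = 550 MPa.
Total weld length L = 620 mm.
Required throat t_e = P_u / (φ × 0.6 F_EXX × L) = 454 / (0.75 × 0.6 × 550 × 620 × 10⁻³) = 2.959 mm.
Required leg w = t_e / 0.707 = 4.185 mm → use 5 mm.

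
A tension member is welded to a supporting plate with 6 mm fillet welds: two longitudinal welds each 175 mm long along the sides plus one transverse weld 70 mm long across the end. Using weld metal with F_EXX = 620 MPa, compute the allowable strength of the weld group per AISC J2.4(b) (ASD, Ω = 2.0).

R_n/Ω ≈ 331 kN

t_e = 0.707 × 6 = 4.242 mm.
R_nwl = 0.6 × 620 × 4.242 × 350 × 10⁻³ = 552.3 kN (longitudinal, 2 welds).
R_nwt = 0.6 × 620 × 4.242 × 70 × 10⁻³ = 110.5 kN (transverse, base value).
(i) R_nwl + R_nwt = 662.8 kN; (ii) 0.85 R_nwl + 1.5 R_nwt = 635.2 kN.
R_n = max = 662.8 kN [governs: (i)]; R_n/Ω = 331.4 kN.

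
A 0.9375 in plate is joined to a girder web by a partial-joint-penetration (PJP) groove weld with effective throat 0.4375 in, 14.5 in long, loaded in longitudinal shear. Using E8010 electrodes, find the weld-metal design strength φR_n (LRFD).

φR_n ≈ 228 kips

E80XX → F_EXX = 80 ksi.
Effective throat (given) t_e = 0.4375 in.
A_we = 0.4375 × 14.5 = 6.344 in².
F_nw = 0.6 F_EXX = 48 ksi.
φR_n = 0.75 × 48 × 6.344 = 228.4 kips.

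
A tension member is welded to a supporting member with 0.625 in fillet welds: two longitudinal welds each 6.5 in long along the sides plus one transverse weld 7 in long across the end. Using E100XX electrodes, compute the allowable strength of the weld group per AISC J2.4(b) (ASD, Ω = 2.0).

E100XX → F_EXX = 100 ksi.
t_e = 0.707 × 0.625 = 0.4419 in.
R_nwl = 0.6 × 100 × 0.4419 × 13 = 344.7 kip (longitudinal, 2 welds).
R_nwt = 0.6 × 100 × 0.4419 × 7 = 185.6 kip (transverse, base value).
(i) R_nwl + R_nwt = 530.2 kip; (ii) 0.85 R_nwl + 1.5 R_nwt = 571.3 kip.
R_n = max = 571.3 kip [governs: (ii)]; R_n/Ω = 285.7 kip.

R_n/Ω ≈ 286 kip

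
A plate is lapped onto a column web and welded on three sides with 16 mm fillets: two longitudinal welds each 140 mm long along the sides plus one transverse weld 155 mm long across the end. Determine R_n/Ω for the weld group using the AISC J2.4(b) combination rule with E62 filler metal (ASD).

R_n/Ω ≈ 990 kN

E62XX → F_EXX = 620 MPa.
t_e = 0.707 × 16 = 11.31 mm.
R_nwl = 0.6 × 620 × 11.31 × 280 × 10⁻³ = 1178 kN (longitudinal, 2 welds).
R_nwt = 0.6 × 620 × 11.31 × 155 × 10⁻³ = 652.2 kN (transverse, base value).
(i) R_nwl + R_nwt = 1831 kN; (ii) 0.85 R_nwl + 1.5 R_nwt = 1980 kN.
R_n = max = 1980 kN [governs: (ii)]; R_n/Ω = 989.9 kN.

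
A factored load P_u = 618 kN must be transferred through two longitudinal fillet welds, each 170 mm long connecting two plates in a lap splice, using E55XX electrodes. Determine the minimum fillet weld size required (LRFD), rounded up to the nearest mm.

E55XX → F_EXX = 550 MPa.
Total weld length L = 340 mm.
Required throat t_e = P_u / (φ × 0.6 F_EXX × L) = 618 / (0.75 × 0.6 × 550 × 340 × 10⁻³) = 7.344 mm.
Required leg w = t_e / 0.707 = 10.39 mm → use 11 mm.

w = 11 mm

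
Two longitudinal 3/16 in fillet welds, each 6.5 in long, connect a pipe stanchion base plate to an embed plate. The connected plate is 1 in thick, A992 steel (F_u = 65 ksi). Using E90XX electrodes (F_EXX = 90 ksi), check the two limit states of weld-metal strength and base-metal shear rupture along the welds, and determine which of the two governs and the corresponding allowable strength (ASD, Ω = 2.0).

t_e = 0.707 × 0.1875 = 0.1326 in; L = 13 in.
Weld metal: R_n/Ω = (1/2.0) × 0.6 × 90 × 0.1326 × 13 = 46.53 kip.
Base metal (shear rupture): R_n/Ω = (1/2.0) × 0.6 × 65 × 1 × 13 = 253.5 kip.
Governing: weld metal.

R_n/Ω ≈ 46.5 kip (weld metal governs)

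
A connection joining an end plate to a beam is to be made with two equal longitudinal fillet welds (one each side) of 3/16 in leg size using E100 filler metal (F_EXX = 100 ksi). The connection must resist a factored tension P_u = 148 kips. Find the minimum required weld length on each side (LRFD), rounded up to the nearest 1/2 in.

Throat t_e = 0.707 × 0.1875 = 0.1326 in.
φr_n = 0.75 × 0.6 × 100 × 0.1326 = 5.965 kips/in.
L_req = P_u / φr_n = 148 / 5.965 = 24.81 in total.
Per side: 24.81 / 2 = 12.41 in.
Round up → use L = 12.5 in on each side.

L = 12.5 in on each side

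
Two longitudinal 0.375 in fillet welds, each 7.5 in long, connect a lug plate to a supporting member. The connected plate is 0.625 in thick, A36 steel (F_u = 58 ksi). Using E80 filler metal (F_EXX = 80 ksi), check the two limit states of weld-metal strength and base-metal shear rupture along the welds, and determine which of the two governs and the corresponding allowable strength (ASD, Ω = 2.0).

R_n/Ω ≈ 95.4 kip (weld metal governs)

t_e = 0.707 × 0.375 = 0.2651 in; L = 15 in.
Weld metal: R_n/Ω = (1/2.0) × 0.6 × 80 × 0.2651 × 15 = 95.44 kip.
Base metal (shear rupture): R_n/Ω = (1/2.0) × 0.6 × 58 × 0.625 × 15 = 163.1 kip.
Governing: weld metal.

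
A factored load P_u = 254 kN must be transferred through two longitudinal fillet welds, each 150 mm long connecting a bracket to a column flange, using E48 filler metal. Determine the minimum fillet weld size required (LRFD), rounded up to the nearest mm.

E48XX → F_EXX = 480 MPa.
Total weld length L = 300 mm.
Required throat t_e = P_u / (φ × 0.6 F_EXX × L) = 254 / (0.75 × 0.6 × 480 × 300 × 10⁻³) = 3.92 mm.
Required leg w = t_e / 0.707 = 5.544 mm → use 6 mm.

w = 6 mm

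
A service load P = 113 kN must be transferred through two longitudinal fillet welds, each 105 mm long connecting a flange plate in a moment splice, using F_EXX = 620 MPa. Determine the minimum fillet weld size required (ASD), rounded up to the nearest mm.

Total weld length L = 210 mm.
Required throat t_e = P × Ω / (0.6 F_EXX × L) = 113 × 2.0 / (0.6 × 620 × 210 × 10⁻³) = 2.893 mm.
Required leg w = t_e / 0.707 = 4.092 mm → use 5 mm.

w = 5 mm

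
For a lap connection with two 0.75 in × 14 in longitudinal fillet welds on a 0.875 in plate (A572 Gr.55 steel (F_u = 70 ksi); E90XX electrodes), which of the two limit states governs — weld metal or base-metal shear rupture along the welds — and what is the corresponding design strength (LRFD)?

φR_n ≈ 601 kip (weld metal governs)

E90XX → F_EXX = 90 ksi.
t_e = 0.707 × 0.75 = 0.5302 in; L = 28 in.
Weld metal: φR_n = 0.75 × 0.6 × 90 × 0.5302 × 28 = 601.3 kip.
Base metal (shear rupture): φR_n = 0.75 × 0.6 × 70 × 0.875 × 28 = 771.8 kip.
Governing: weld metal.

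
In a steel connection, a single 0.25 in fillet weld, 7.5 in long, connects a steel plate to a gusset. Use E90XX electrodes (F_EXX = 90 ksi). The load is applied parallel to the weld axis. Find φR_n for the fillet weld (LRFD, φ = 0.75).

Effective throat t_e = 0.707 × 0.25 = 0.1767 in.
Total length L = 7.5 in; A_we = 0.1767 × 7.5 = 1.326 in².
F_nw = 0.6 F_EXX = 0.6 × 90 = 54 ksi.
φR_n = 0.75 × 54 × 1.326 = 53.69 kip.

φR_n ≈ 53.7 kip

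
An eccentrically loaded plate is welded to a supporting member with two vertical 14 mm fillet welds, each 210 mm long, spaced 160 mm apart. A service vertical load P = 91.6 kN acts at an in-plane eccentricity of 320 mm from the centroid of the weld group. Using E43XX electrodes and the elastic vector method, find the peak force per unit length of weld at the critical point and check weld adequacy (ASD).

f_max ≈ 1060 N/mm; adequate

E43XX → F_EXX = 430 MPa.
Total weld length L_w = 420 mm. Treat welds as unit-width lines.
Polar moment about centroid: J = 2[d³/12 + d(b/2)²] = 2[210³/12 + 210×80²] = 4232000 mm³.
Direct shear f_v = P/L_w = 91.6×10³ / 420 = 218.1 N/mm (vertical).
Torsion M = P·e = 91.6×10³ × 320 = 29312000 N·mm.
Critical point at (x, y) = (80, 105) from centroid. f_tx = M·y/J = 727.3 N/mm; f_ty = M·x/J = 554.2 N/mm.
Resultant f_max = √[f_tx² + (f_v + f_ty)²] = √[727.3² + (218.1 + 554.2)²] = 1061 N/mm.
Capacity per unit length: r_n/Ω = (1/2.0) × 0.6 × 430 × (0.707 × 14) = 1277 N/mm.
1061 ≤ 1277 → adequate.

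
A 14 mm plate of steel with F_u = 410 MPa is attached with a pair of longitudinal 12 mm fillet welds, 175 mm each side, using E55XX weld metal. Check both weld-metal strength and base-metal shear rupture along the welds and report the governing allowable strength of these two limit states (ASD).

E55XX → F_EXX = 550 MPa.
t_e = 0.707 × 12 = 8.484 mm; L = 350 mm.
Weld metal: R_n/Ω = (1/2.0) × 0.6 × 550 × 8.484 × 350 × 10⁻³ = 490 kN.
Base metal (shear rupture): R_n/Ω = (1/2.0) × 0.6 × 410 × 14 × 350 × 10⁻³ = 602.7 kN.
Governing: weld metal.

R_n/Ω ≈ 490 kN (weld metal governs)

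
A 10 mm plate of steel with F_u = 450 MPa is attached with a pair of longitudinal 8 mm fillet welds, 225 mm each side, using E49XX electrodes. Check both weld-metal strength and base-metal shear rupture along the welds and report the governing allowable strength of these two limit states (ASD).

E49XX → F_EXX = 490 MPa.
t_e = 0.707 × 8 = 5.656 mm; L = 450 mm.
Weld metal: R_n/Ω = (1/2.0) × 0.6 × 490 × 5.656 × 450 × 10⁻³ = 374.1 kN.
Base metal (shear rupture): R_n/Ω = (1/2.0) × 0.6 × 450 × 10 × 450 × 10⁻³ = 607.5 kN.
Governing: weld metal.

R_n/Ω ≈ 374 kN (weld metal governs)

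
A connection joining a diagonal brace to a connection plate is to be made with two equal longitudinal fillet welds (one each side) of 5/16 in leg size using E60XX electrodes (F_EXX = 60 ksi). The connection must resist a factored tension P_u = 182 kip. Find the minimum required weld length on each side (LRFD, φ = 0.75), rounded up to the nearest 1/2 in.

L = 15.5 in on each side

Throat t_e = 0.707 × 0.3125 = 0.2209 in.
φr_n = 0.75 × 0.6 × 60 × 0.2209 = 5.965 kip/in.
L_req = P_u / φr_n = 182 / 5.965 = 30.51 in total.
Per side: 30.51 / 2 = 15.25 in.
Round up → use L = 15.5 in on each side.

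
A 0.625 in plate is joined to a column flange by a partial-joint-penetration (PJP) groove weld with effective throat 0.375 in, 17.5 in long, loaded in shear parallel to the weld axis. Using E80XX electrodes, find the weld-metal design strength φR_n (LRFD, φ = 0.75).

E80XX → F_EXX = 80 ksi.
Effective throat (given) t_e = 0.375 in.
A_we = 0.375 × 17.5 = 6.562 in².
F_nw = 0.6 F_EXX = 48 ksi.
φR_n = 0.75 × 48 × 6.562 = 236.2 kips.

φR_n ≈ 236 kips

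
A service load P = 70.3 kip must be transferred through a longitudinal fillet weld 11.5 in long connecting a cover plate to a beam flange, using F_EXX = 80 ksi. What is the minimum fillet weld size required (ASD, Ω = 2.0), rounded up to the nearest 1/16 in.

w = 3/8 in

Total weld length L = 11.5 in.
Required throat t_e = P × Ω / (0.6 F_EXX × L) = 70.3 × 2.0 / (0.6 × 80 × 11.5) = 0.2547 in.
Required leg w = t_e / 0.707 = 0.3603 in → use 3/8 in.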